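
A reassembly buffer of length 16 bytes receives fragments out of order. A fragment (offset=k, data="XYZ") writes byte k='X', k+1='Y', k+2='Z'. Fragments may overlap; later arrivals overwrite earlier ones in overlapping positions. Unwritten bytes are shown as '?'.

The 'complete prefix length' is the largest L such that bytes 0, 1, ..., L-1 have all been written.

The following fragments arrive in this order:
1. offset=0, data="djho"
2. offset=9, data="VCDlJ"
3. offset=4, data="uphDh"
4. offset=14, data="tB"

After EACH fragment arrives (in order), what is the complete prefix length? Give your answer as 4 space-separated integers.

Fragment 1: offset=0 data="djho" -> buffer=djho???????????? -> prefix_len=4
Fragment 2: offset=9 data="VCDlJ" -> buffer=djho?????VCDlJ?? -> prefix_len=4
Fragment 3: offset=4 data="uphDh" -> buffer=djhouphDhVCDlJ?? -> prefix_len=14
Fragment 4: offset=14 data="tB" -> buffer=djhouphDhVCDlJtB -> prefix_len=16

Answer: 4 4 14 16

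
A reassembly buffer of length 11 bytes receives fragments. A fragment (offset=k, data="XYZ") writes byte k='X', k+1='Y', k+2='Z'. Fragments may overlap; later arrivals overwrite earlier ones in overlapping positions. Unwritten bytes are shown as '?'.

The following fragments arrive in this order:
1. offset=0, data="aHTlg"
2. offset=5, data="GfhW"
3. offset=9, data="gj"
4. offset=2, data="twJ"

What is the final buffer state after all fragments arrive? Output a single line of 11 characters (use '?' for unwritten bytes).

Answer: aHtwJGfhWgj

Derivation:
Fragment 1: offset=0 data="aHTlg" -> buffer=aHTlg??????
Fragment 2: offset=5 data="GfhW" -> buffer=aHTlgGfhW??
Fragment 3: offset=9 data="gj" -> buffer=aHTlgGfhWgj
Fragment 4: offset=2 data="twJ" -> buffer=aHtwJGfhWgj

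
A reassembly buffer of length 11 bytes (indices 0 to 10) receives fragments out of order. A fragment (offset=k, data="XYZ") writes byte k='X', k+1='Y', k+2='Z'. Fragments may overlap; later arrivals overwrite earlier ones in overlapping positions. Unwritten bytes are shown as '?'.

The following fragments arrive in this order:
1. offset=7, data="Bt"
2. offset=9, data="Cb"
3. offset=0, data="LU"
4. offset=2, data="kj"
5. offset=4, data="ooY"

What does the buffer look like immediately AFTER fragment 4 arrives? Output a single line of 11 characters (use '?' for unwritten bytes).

Fragment 1: offset=7 data="Bt" -> buffer=???????Bt??
Fragment 2: offset=9 data="Cb" -> buffer=???????BtCb
Fragment 3: offset=0 data="LU" -> buffer=LU?????BtCb
Fragment 4: offset=2 data="kj" -> buffer=LUkj???BtCb

Answer: LUkj???BtCb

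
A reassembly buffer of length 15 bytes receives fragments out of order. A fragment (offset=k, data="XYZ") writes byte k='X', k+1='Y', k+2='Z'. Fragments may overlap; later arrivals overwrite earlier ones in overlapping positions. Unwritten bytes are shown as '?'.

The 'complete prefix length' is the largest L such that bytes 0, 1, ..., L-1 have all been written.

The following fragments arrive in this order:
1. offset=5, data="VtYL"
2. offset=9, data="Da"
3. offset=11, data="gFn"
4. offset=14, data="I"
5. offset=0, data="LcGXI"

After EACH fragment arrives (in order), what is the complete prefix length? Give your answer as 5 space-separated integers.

Answer: 0 0 0 0 15

Derivation:
Fragment 1: offset=5 data="VtYL" -> buffer=?????VtYL?????? -> prefix_len=0
Fragment 2: offset=9 data="Da" -> buffer=?????VtYLDa???? -> prefix_len=0
Fragment 3: offset=11 data="gFn" -> buffer=?????VtYLDagFn? -> prefix_len=0
Fragment 4: offset=14 data="I" -> buffer=?????VtYLDagFnI -> prefix_len=0
Fragment 5: offset=0 data="LcGXI" -> buffer=LcGXIVtYLDagFnI -> prefix_len=15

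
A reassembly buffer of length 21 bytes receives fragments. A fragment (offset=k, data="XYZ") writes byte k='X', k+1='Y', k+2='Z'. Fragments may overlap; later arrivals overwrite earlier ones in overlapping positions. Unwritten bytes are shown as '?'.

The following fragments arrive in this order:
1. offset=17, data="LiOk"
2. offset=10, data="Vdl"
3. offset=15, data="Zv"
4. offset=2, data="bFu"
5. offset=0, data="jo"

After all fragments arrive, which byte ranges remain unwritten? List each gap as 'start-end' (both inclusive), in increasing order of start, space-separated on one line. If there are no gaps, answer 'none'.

Fragment 1: offset=17 len=4
Fragment 2: offset=10 len=3
Fragment 3: offset=15 len=2
Fragment 4: offset=2 len=3
Fragment 5: offset=0 len=2
Gaps: 5-9 13-14

Answer: 5-9 13-14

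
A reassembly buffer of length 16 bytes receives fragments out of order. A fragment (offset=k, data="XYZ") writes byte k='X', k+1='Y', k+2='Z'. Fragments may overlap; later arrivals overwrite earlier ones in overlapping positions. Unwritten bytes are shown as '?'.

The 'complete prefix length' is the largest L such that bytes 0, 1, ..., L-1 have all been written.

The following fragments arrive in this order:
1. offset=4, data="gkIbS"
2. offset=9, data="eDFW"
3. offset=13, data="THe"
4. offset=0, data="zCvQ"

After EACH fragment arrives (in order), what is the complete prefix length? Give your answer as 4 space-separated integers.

Fragment 1: offset=4 data="gkIbS" -> buffer=????gkIbS??????? -> prefix_len=0
Fragment 2: offset=9 data="eDFW" -> buffer=????gkIbSeDFW??? -> prefix_len=0
Fragment 3: offset=13 data="THe" -> buffer=????gkIbSeDFWTHe -> prefix_len=0
Fragment 4: offset=0 data="zCvQ" -> buffer=zCvQgkIbSeDFWTHe -> prefix_len=16

Answer: 0 0 0 16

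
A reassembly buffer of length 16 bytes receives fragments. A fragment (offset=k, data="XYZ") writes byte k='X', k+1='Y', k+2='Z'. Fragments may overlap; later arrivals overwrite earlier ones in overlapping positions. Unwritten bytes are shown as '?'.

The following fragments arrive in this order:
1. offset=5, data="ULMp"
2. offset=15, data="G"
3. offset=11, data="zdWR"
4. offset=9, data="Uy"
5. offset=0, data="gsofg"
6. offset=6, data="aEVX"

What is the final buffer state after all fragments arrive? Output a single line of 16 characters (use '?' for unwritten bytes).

Answer: gsofgUaEVXyzdWRG

Derivation:
Fragment 1: offset=5 data="ULMp" -> buffer=?????ULMp???????
Fragment 2: offset=15 data="G" -> buffer=?????ULMp??????G
Fragment 3: offset=11 data="zdWR" -> buffer=?????ULMp??zdWRG
Fragment 4: offset=9 data="Uy" -> buffer=?????ULMpUyzdWRG
Fragment 5: offset=0 data="gsofg" -> buffer=gsofgULMpUyzdWRG
Fragment 6: offset=6 data="aEVX" -> buffer=gsofgUaEVXyzdWRG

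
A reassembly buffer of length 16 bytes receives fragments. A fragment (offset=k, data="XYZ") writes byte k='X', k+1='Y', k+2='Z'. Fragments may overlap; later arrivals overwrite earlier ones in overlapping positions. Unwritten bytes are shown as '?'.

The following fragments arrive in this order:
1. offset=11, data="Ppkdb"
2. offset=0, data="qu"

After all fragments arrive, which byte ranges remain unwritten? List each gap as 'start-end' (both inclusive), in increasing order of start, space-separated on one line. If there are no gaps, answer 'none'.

Fragment 1: offset=11 len=5
Fragment 2: offset=0 len=2
Gaps: 2-10

Answer: 2-10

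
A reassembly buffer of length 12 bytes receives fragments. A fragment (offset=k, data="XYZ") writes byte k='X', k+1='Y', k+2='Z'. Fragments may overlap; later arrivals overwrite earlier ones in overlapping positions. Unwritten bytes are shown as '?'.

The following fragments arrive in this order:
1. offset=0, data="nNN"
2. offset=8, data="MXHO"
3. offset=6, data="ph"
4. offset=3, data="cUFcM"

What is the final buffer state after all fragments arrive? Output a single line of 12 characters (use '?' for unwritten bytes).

Fragment 1: offset=0 data="nNN" -> buffer=nNN?????????
Fragment 2: offset=8 data="MXHO" -> buffer=nNN?????MXHO
Fragment 3: offset=6 data="ph" -> buffer=nNN???phMXHO
Fragment 4: offset=3 data="cUFcM" -> buffer=nNNcUFcMMXHO

Answer: nNNcUFcMMXHO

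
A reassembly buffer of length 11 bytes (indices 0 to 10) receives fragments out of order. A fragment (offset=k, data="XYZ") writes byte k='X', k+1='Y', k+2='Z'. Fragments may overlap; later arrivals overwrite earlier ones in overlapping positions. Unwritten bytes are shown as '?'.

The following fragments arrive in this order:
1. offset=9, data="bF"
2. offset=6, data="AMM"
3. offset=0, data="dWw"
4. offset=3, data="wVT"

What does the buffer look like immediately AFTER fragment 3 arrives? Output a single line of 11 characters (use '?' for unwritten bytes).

Fragment 1: offset=9 data="bF" -> buffer=?????????bF
Fragment 2: offset=6 data="AMM" -> buffer=??????AMMbF
Fragment 3: offset=0 data="dWw" -> buffer=dWw???AMMbF

Answer: dWw???AMMbF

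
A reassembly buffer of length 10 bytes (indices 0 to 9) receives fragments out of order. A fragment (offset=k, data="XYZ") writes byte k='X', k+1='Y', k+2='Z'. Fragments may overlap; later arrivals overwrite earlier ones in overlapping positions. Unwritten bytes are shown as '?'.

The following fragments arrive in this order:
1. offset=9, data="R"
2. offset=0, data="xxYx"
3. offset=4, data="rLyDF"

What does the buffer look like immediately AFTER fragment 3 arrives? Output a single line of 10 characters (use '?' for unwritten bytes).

Fragment 1: offset=9 data="R" -> buffer=?????????R
Fragment 2: offset=0 data="xxYx" -> buffer=xxYx?????R
Fragment 3: offset=4 data="rLyDF" -> buffer=xxYxrLyDFR

Answer: xxYxrLyDFR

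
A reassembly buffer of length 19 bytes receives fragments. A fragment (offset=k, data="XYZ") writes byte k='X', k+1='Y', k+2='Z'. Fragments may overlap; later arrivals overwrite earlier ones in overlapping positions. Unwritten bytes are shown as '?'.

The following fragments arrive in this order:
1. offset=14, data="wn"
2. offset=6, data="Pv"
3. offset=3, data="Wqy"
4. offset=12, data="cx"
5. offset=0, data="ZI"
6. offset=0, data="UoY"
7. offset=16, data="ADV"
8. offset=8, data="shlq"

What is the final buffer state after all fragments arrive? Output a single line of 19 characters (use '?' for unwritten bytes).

Answer: UoYWqyPvshlqcxwnADV

Derivation:
Fragment 1: offset=14 data="wn" -> buffer=??????????????wn???
Fragment 2: offset=6 data="Pv" -> buffer=??????Pv??????wn???
Fragment 3: offset=3 data="Wqy" -> buffer=???WqyPv??????wn???
Fragment 4: offset=12 data="cx" -> buffer=???WqyPv????cxwn???
Fragment 5: offset=0 data="ZI" -> buffer=ZI?WqyPv????cxwn???
Fragment 6: offset=0 data="UoY" -> buffer=UoYWqyPv????cxwn???
Fragment 7: offset=16 data="ADV" -> buffer=UoYWqyPv????cxwnADV
Fragment 8: offset=8 data="shlq" -> buffer=UoYWqyPvshlqcxwnADV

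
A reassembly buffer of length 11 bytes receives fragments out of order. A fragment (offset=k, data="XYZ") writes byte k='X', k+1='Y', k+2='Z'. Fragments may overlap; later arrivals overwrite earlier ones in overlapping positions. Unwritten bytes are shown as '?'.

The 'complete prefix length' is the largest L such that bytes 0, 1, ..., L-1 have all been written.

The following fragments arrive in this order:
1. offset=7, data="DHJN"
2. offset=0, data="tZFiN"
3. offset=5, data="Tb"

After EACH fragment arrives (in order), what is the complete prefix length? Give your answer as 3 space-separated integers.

Fragment 1: offset=7 data="DHJN" -> buffer=???????DHJN -> prefix_len=0
Fragment 2: offset=0 data="tZFiN" -> buffer=tZFiN??DHJN -> prefix_len=5
Fragment 3: offset=5 data="Tb" -> buffer=tZFiNTbDHJN -> prefix_len=11

Answer: 0 5 11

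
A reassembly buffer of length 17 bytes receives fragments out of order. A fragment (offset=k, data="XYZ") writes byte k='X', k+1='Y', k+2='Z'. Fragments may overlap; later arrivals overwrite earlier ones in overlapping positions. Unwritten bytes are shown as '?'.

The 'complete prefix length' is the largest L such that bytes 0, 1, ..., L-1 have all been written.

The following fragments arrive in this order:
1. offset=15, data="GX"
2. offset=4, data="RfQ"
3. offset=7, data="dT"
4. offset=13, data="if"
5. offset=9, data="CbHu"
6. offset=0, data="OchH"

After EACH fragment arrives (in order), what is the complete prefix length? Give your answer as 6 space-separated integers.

Fragment 1: offset=15 data="GX" -> buffer=???????????????GX -> prefix_len=0
Fragment 2: offset=4 data="RfQ" -> buffer=????RfQ????????GX -> prefix_len=0
Fragment 3: offset=7 data="dT" -> buffer=????RfQdT??????GX -> prefix_len=0
Fragment 4: offset=13 data="if" -> buffer=????RfQdT????ifGX -> prefix_len=0
Fragment 5: offset=9 data="CbHu" -> buffer=????RfQdTCbHuifGX -> prefix_len=0
Fragment 6: offset=0 data="OchH" -> buffer=OchHRfQdTCbHuifGX -> prefix_len=17

Answer: 0 0 0 0 0 17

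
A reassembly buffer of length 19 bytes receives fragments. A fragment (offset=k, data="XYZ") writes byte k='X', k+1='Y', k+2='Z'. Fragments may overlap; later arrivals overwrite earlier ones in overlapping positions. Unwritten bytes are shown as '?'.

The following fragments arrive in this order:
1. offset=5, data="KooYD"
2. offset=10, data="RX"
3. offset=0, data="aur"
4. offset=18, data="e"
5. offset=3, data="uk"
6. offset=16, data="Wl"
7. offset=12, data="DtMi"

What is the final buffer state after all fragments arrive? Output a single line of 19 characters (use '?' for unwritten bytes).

Fragment 1: offset=5 data="KooYD" -> buffer=?????KooYD?????????
Fragment 2: offset=10 data="RX" -> buffer=?????KooYDRX???????
Fragment 3: offset=0 data="aur" -> buffer=aur??KooYDRX???????
Fragment 4: offset=18 data="e" -> buffer=aur??KooYDRX??????e
Fragment 5: offset=3 data="uk" -> buffer=aurukKooYDRX??????e
Fragment 6: offset=16 data="Wl" -> buffer=aurukKooYDRX????Wle
Fragment 7: offset=12 data="DtMi" -> buffer=aurukKooYDRXDtMiWle

Answer: aurukKooYDRXDtMiWle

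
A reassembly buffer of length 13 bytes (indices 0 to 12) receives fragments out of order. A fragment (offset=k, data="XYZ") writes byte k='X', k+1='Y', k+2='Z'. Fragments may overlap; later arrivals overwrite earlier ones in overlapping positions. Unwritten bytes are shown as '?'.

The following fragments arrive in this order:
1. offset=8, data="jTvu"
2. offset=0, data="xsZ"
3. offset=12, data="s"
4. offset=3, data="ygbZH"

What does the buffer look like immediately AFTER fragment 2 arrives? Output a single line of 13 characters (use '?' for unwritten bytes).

Answer: xsZ?????jTvu?

Derivation:
Fragment 1: offset=8 data="jTvu" -> buffer=????????jTvu?
Fragment 2: offset=0 data="xsZ" -> buffer=xsZ?????jTvu?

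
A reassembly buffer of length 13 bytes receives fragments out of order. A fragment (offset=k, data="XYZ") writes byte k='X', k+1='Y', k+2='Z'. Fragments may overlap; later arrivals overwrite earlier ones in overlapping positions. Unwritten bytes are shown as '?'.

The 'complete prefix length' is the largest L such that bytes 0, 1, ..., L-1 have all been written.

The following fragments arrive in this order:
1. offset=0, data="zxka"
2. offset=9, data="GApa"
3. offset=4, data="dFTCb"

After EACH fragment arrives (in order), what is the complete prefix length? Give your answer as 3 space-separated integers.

Fragment 1: offset=0 data="zxka" -> buffer=zxka????????? -> prefix_len=4
Fragment 2: offset=9 data="GApa" -> buffer=zxka?????GApa -> prefix_len=4
Fragment 3: offset=4 data="dFTCb" -> buffer=zxkadFTCbGApa -> prefix_len=13

Answer: 4 4 13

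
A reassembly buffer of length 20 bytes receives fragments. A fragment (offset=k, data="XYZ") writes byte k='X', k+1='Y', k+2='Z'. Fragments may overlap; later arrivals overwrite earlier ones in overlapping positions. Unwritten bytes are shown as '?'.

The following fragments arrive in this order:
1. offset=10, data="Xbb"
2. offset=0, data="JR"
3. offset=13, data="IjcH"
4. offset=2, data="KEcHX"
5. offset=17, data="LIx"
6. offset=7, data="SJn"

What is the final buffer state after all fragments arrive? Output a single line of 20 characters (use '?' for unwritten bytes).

Answer: JRKEcHXSJnXbbIjcHLIx

Derivation:
Fragment 1: offset=10 data="Xbb" -> buffer=??????????Xbb???????
Fragment 2: offset=0 data="JR" -> buffer=JR????????Xbb???????
Fragment 3: offset=13 data="IjcH" -> buffer=JR????????XbbIjcH???
Fragment 4: offset=2 data="KEcHX" -> buffer=JRKEcHX???XbbIjcH???
Fragment 5: offset=17 data="LIx" -> buffer=JRKEcHX???XbbIjcHLIx
Fragment 6: offset=7 data="SJn" -> buffer=JRKEcHXSJnXbbIjcHLIx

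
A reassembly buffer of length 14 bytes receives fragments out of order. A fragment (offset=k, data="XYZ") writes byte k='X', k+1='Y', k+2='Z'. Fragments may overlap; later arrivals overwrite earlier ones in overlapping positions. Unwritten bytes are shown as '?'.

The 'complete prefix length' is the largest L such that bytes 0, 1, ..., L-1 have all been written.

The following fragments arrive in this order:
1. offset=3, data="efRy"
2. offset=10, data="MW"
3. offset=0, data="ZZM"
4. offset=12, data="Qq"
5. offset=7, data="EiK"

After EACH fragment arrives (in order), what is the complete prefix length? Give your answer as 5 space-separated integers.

Answer: 0 0 7 7 14

Derivation:
Fragment 1: offset=3 data="efRy" -> buffer=???efRy??????? -> prefix_len=0
Fragment 2: offset=10 data="MW" -> buffer=???efRy???MW?? -> prefix_len=0
Fragment 3: offset=0 data="ZZM" -> buffer=ZZMefRy???MW?? -> prefix_len=7
Fragment 4: offset=12 data="Qq" -> buffer=ZZMefRy???MWQq -> prefix_len=7
Fragment 5: offset=7 data="EiK" -> buffer=ZZMefRyEiKMWQq -> prefix_len=14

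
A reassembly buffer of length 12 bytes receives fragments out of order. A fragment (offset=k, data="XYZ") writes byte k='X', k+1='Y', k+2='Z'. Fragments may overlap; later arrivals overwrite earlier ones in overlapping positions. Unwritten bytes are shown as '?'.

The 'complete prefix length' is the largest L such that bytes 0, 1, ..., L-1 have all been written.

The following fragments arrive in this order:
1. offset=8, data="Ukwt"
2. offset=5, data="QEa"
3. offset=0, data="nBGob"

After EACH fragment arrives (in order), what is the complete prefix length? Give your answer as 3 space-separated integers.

Fragment 1: offset=8 data="Ukwt" -> buffer=????????Ukwt -> prefix_len=0
Fragment 2: offset=5 data="QEa" -> buffer=?????QEaUkwt -> prefix_len=0
Fragment 3: offset=0 data="nBGob" -> buffer=nBGobQEaUkwt -> prefix_len=12

Answer: 0 0 12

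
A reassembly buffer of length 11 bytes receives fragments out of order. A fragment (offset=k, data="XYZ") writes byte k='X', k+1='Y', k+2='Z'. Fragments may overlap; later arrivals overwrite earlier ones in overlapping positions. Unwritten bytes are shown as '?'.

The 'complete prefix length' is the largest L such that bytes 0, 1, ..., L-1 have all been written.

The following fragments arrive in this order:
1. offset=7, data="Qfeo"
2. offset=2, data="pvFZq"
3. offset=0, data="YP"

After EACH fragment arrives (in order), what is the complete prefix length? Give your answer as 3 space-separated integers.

Fragment 1: offset=7 data="Qfeo" -> buffer=???????Qfeo -> prefix_len=0
Fragment 2: offset=2 data="pvFZq" -> buffer=??pvFZqQfeo -> prefix_len=0
Fragment 3: offset=0 data="YP" -> buffer=YPpvFZqQfeo -> prefix_len=11

Answer: 0 0 11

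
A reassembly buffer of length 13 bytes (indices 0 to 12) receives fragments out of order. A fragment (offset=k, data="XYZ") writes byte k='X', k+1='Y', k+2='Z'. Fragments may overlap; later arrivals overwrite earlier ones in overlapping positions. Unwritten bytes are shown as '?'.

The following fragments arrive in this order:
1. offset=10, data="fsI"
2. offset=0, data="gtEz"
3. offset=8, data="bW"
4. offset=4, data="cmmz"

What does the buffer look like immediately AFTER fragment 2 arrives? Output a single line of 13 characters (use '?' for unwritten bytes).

Fragment 1: offset=10 data="fsI" -> buffer=??????????fsI
Fragment 2: offset=0 data="gtEz" -> buffer=gtEz??????fsI

Answer: gtEz??????fsI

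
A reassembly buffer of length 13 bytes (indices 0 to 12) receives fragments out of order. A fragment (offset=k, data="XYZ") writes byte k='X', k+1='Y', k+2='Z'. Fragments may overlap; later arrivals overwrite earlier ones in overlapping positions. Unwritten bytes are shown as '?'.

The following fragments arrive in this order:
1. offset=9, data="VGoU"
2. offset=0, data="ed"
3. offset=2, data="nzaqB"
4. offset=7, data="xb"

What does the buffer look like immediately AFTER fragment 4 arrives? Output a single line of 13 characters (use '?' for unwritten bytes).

Fragment 1: offset=9 data="VGoU" -> buffer=?????????VGoU
Fragment 2: offset=0 data="ed" -> buffer=ed???????VGoU
Fragment 3: offset=2 data="nzaqB" -> buffer=ednzaqB??VGoU
Fragment 4: offset=7 data="xb" -> buffer=ednzaqBxbVGoU

Answer: ednzaqBxbVGoU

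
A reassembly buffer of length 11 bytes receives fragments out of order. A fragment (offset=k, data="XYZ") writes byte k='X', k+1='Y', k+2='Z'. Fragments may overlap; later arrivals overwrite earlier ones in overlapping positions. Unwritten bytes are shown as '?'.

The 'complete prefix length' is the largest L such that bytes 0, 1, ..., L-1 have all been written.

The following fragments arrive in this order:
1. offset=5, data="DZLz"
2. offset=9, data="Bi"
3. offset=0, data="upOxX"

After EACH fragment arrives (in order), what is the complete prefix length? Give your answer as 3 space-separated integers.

Answer: 0 0 11

Derivation:
Fragment 1: offset=5 data="DZLz" -> buffer=?????DZLz?? -> prefix_len=0
Fragment 2: offset=9 data="Bi" -> buffer=?????DZLzBi -> prefix_len=0
Fragment 3: offset=0 data="upOxX" -> buffer=upOxXDZLzBi -> prefix_len=11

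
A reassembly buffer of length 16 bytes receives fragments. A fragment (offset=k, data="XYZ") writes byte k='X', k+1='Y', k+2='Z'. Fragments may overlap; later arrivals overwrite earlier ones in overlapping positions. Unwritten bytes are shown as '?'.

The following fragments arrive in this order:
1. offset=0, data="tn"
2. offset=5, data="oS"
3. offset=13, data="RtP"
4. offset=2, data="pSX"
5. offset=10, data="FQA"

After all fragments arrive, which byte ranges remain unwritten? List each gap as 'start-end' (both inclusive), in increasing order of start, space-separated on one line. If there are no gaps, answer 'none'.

Fragment 1: offset=0 len=2
Fragment 2: offset=5 len=2
Fragment 3: offset=13 len=3
Fragment 4: offset=2 len=3
Fragment 5: offset=10 len=3
Gaps: 7-9

Answer: 7-9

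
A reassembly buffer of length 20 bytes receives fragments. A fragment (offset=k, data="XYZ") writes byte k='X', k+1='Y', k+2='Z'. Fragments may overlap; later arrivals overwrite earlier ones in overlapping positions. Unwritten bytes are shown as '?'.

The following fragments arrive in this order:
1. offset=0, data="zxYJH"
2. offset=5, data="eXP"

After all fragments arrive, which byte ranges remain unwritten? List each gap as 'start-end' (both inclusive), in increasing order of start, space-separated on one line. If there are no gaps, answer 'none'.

Fragment 1: offset=0 len=5
Fragment 2: offset=5 len=3
Gaps: 8-19

Answer: 8-19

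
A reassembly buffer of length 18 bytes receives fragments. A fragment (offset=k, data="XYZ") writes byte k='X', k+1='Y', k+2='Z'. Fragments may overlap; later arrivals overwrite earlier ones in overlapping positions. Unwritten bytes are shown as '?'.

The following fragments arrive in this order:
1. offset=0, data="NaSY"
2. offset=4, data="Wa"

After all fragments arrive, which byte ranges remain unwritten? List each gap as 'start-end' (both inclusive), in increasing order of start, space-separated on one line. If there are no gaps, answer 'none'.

Fragment 1: offset=0 len=4
Fragment 2: offset=4 len=2
Gaps: 6-17

Answer: 6-17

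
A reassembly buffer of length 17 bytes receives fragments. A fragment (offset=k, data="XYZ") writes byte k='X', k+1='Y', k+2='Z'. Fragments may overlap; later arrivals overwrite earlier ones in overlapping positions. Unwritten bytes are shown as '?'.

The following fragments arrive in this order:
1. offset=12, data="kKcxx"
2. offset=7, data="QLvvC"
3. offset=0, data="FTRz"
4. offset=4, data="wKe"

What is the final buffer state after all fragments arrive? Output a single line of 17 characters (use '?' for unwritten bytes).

Fragment 1: offset=12 data="kKcxx" -> buffer=????????????kKcxx
Fragment 2: offset=7 data="QLvvC" -> buffer=???????QLvvCkKcxx
Fragment 3: offset=0 data="FTRz" -> buffer=FTRz???QLvvCkKcxx
Fragment 4: offset=4 data="wKe" -> buffer=FTRzwKeQLvvCkKcxx

Answer: FTRzwKeQLvvCkKcxx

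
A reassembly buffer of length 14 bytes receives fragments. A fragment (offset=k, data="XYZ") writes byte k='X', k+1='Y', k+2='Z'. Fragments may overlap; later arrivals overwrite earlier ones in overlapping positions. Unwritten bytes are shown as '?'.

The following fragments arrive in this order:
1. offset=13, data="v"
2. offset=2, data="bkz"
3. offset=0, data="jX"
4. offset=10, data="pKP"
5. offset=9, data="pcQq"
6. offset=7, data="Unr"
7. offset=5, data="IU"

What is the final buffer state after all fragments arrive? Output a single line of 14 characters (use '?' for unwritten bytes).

Answer: jXbkzIUUnrcQqv

Derivation:
Fragment 1: offset=13 data="v" -> buffer=?????????????v
Fragment 2: offset=2 data="bkz" -> buffer=??bkz????????v
Fragment 3: offset=0 data="jX" -> buffer=jXbkz????????v
Fragment 4: offset=10 data="pKP" -> buffer=jXbkz?????pKPv
Fragment 5: offset=9 data="pcQq" -> buffer=jXbkz????pcQqv
Fragment 6: offset=7 data="Unr" -> buffer=jXbkz??UnrcQqv
Fragment 7: offset=5 data="IU" -> buffer=jXbkzIUUnrcQqv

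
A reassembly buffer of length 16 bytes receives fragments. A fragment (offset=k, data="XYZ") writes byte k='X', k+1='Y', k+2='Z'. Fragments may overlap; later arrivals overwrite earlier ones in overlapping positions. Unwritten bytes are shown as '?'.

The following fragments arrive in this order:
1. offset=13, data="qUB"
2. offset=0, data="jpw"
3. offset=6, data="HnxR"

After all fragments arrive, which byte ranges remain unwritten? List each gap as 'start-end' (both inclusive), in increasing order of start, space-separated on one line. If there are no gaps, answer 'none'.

Answer: 3-5 10-12

Derivation:
Fragment 1: offset=13 len=3
Fragment 2: offset=0 len=3
Fragment 3: offset=6 len=4
Gaps: 3-5 10-12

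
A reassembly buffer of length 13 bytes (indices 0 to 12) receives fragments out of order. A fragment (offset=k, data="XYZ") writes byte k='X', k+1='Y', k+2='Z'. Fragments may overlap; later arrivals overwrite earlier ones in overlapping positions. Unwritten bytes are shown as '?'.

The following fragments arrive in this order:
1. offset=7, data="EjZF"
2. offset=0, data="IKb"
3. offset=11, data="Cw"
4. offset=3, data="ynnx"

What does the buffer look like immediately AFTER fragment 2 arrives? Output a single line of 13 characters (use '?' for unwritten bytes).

Fragment 1: offset=7 data="EjZF" -> buffer=???????EjZF??
Fragment 2: offset=0 data="IKb" -> buffer=IKb????EjZF??

Answer: IKb????EjZF??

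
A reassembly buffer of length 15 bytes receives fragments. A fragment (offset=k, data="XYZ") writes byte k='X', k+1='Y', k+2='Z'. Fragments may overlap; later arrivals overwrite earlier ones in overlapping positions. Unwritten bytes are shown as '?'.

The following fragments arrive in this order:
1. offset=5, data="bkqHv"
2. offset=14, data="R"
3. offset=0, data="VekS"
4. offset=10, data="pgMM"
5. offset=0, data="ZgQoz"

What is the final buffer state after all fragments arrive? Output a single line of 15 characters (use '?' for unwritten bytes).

Answer: ZgQozbkqHvpgMMR

Derivation:
Fragment 1: offset=5 data="bkqHv" -> buffer=?????bkqHv?????
Fragment 2: offset=14 data="R" -> buffer=?????bkqHv????R
Fragment 3: offset=0 data="VekS" -> buffer=VekS?bkqHv????R
Fragment 4: offset=10 data="pgMM" -> buffer=VekS?bkqHvpgMMR
Fragment 5: offset=0 data="ZgQoz" -> buffer=ZgQozbkqHvpgMMR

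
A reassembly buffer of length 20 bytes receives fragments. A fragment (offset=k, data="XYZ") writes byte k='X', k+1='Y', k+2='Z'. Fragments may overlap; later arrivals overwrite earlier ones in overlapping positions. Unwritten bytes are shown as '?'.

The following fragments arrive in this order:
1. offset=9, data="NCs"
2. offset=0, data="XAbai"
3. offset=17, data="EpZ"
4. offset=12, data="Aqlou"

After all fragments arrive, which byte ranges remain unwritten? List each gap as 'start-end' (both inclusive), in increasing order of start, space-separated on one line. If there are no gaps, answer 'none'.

Answer: 5-8

Derivation:
Fragment 1: offset=9 len=3
Fragment 2: offset=0 len=5
Fragment 3: offset=17 len=3
Fragment 4: offset=12 len=5
Gaps: 5-8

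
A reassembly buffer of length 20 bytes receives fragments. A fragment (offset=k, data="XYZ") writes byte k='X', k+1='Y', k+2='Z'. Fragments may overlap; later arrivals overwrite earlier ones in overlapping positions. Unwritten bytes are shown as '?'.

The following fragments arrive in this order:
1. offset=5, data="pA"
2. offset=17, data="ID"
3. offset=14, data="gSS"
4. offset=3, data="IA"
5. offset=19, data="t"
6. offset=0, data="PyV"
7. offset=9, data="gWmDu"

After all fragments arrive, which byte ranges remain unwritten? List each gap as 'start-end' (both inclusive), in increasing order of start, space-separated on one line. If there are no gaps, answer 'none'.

Fragment 1: offset=5 len=2
Fragment 2: offset=17 len=2
Fragment 3: offset=14 len=3
Fragment 4: offset=3 len=2
Fragment 5: offset=19 len=1
Fragment 6: offset=0 len=3
Fragment 7: offset=9 len=5
Gaps: 7-8

Answer: 7-8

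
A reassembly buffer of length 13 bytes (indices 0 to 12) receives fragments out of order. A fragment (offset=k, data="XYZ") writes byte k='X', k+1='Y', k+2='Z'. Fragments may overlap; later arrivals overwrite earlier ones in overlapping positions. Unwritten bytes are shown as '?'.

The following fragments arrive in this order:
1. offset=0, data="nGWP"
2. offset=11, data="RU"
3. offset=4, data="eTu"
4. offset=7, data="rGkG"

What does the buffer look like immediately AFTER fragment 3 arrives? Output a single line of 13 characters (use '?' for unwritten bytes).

Fragment 1: offset=0 data="nGWP" -> buffer=nGWP?????????
Fragment 2: offset=11 data="RU" -> buffer=nGWP???????RU
Fragment 3: offset=4 data="eTu" -> buffer=nGWPeTu????RU

Answer: nGWPeTu????RU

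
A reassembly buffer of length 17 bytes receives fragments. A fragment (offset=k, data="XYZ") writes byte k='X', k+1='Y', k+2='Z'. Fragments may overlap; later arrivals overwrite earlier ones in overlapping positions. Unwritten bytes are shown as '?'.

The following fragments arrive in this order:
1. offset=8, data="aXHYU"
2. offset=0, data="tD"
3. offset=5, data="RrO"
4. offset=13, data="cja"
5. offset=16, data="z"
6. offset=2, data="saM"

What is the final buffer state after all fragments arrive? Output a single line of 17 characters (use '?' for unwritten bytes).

Fragment 1: offset=8 data="aXHYU" -> buffer=????????aXHYU????
Fragment 2: offset=0 data="tD" -> buffer=tD??????aXHYU????
Fragment 3: offset=5 data="RrO" -> buffer=tD???RrOaXHYU????
Fragment 4: offset=13 data="cja" -> buffer=tD???RrOaXHYUcja?
Fragment 5: offset=16 data="z" -> buffer=tD???RrOaXHYUcjaz
Fragment 6: offset=2 data="saM" -> buffer=tDsaMRrOaXHYUcjaz

Answer: tDsaMRrOaXHYUcjaz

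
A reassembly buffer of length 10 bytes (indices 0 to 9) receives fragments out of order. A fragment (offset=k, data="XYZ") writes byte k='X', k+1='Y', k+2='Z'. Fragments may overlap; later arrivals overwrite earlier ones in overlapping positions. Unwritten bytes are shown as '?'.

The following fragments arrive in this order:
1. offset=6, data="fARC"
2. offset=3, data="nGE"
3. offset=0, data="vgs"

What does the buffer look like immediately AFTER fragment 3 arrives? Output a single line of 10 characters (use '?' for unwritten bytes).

Fragment 1: offset=6 data="fARC" -> buffer=??????fARC
Fragment 2: offset=3 data="nGE" -> buffer=???nGEfARC
Fragment 3: offset=0 data="vgs" -> buffer=vgsnGEfARC

Answer: vgsnGEfARC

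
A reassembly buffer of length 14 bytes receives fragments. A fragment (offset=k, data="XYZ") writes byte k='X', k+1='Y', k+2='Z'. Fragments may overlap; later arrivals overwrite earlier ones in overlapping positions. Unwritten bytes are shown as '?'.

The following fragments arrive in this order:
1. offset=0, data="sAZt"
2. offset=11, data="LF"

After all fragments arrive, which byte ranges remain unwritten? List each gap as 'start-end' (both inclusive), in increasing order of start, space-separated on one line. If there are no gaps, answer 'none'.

Answer: 4-10 13-13

Derivation:
Fragment 1: offset=0 len=4
Fragment 2: offset=11 len=2
Gaps: 4-10 13-13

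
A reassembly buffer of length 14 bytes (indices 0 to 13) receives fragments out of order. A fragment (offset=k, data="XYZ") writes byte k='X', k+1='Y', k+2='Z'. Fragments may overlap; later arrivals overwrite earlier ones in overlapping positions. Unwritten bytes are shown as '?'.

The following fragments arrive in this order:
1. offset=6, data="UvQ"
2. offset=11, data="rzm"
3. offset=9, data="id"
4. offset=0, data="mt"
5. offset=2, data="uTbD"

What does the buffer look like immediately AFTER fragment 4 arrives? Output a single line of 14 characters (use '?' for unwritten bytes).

Fragment 1: offset=6 data="UvQ" -> buffer=??????UvQ?????
Fragment 2: offset=11 data="rzm" -> buffer=??????UvQ??rzm
Fragment 3: offset=9 data="id" -> buffer=??????UvQidrzm
Fragment 4: offset=0 data="mt" -> buffer=mt????UvQidrzm

Answer: mt????UvQidrzm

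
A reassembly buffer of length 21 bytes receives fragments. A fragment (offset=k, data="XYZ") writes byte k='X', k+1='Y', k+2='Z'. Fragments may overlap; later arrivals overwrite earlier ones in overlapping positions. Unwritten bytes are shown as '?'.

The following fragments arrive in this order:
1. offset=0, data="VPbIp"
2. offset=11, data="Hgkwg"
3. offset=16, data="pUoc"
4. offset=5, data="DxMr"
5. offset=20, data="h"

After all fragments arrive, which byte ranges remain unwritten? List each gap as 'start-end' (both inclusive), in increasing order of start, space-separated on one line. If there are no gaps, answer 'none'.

Answer: 9-10

Derivation:
Fragment 1: offset=0 len=5
Fragment 2: offset=11 len=5
Fragment 3: offset=16 len=4
Fragment 4: offset=5 len=4
Fragment 5: offset=20 len=1
Gaps: 9-10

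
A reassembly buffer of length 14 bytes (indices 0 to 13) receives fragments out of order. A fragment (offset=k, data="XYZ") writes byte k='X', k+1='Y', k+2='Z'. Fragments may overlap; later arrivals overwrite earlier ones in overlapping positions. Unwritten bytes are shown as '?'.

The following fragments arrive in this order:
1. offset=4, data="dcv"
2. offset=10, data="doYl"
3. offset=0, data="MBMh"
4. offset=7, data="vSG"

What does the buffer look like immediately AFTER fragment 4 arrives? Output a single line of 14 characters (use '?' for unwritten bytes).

Answer: MBMhdcvvSGdoYl

Derivation:
Fragment 1: offset=4 data="dcv" -> buffer=????dcv???????
Fragment 2: offset=10 data="doYl" -> buffer=????dcv???doYl
Fragment 3: offset=0 data="MBMh" -> buffer=MBMhdcv???doYl
Fragment 4: offset=7 data="vSG" -> buffer=MBMhdcvvSGdoYl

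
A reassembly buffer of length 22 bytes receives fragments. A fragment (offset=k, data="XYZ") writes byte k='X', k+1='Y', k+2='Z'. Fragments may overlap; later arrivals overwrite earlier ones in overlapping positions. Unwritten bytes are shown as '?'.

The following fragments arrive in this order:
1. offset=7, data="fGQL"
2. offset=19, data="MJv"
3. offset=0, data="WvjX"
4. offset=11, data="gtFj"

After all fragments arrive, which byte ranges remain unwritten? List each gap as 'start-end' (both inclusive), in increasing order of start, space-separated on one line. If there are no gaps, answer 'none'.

Answer: 4-6 15-18

Derivation:
Fragment 1: offset=7 len=4
Fragment 2: offset=19 len=3
Fragment 3: offset=0 len=4
Fragment 4: offset=11 len=4
Gaps: 4-6 15-18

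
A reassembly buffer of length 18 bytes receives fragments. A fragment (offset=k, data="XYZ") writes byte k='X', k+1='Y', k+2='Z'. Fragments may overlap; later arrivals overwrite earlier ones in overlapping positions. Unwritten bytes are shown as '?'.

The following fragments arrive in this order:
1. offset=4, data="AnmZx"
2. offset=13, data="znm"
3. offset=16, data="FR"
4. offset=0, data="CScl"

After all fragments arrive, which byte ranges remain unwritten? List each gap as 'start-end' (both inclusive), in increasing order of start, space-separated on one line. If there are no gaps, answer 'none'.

Fragment 1: offset=4 len=5
Fragment 2: offset=13 len=3
Fragment 3: offset=16 len=2
Fragment 4: offset=0 len=4
Gaps: 9-12

Answer: 9-12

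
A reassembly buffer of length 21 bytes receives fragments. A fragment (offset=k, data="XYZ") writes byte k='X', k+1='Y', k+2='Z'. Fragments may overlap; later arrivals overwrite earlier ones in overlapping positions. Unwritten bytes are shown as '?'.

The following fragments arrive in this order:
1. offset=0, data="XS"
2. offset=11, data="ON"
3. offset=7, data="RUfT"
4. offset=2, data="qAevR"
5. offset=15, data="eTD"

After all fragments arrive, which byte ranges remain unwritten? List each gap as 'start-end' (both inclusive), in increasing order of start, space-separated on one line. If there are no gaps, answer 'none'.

Fragment 1: offset=0 len=2
Fragment 2: offset=11 len=2
Fragment 3: offset=7 len=4
Fragment 4: offset=2 len=5
Fragment 5: offset=15 len=3
Gaps: 13-14 18-20

Answer: 13-14 18-20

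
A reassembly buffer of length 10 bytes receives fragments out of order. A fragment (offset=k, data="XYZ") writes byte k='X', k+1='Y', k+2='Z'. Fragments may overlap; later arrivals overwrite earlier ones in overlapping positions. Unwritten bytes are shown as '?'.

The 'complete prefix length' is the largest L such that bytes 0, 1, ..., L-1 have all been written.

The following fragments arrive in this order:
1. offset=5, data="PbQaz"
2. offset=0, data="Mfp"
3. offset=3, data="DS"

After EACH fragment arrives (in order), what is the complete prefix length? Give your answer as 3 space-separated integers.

Fragment 1: offset=5 data="PbQaz" -> buffer=?????PbQaz -> prefix_len=0
Fragment 2: offset=0 data="Mfp" -> buffer=Mfp??PbQaz -> prefix_len=3
Fragment 3: offset=3 data="DS" -> buffer=MfpDSPbQaz -> prefix_len=10

Answer: 0 3 10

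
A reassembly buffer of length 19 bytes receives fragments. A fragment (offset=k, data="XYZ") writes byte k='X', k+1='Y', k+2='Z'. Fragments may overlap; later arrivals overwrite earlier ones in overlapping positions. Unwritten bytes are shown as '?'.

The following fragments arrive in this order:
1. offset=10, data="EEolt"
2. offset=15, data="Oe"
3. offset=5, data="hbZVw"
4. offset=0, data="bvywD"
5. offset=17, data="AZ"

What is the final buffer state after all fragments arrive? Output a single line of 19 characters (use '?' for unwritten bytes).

Fragment 1: offset=10 data="EEolt" -> buffer=??????????EEolt????
Fragment 2: offset=15 data="Oe" -> buffer=??????????EEoltOe??
Fragment 3: offset=5 data="hbZVw" -> buffer=?????hbZVwEEoltOe??
Fragment 4: offset=0 data="bvywD" -> buffer=bvywDhbZVwEEoltOe??
Fragment 5: offset=17 data="AZ" -> buffer=bvywDhbZVwEEoltOeAZ

Answer: bvywDhbZVwEEoltOeAZ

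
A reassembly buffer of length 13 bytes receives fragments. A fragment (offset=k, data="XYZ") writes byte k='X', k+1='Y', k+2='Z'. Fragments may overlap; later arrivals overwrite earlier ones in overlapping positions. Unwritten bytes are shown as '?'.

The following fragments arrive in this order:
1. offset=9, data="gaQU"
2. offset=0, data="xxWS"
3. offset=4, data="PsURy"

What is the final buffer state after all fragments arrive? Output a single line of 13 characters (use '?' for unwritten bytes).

Answer: xxWSPsURygaQU

Derivation:
Fragment 1: offset=9 data="gaQU" -> buffer=?????????gaQU
Fragment 2: offset=0 data="xxWS" -> buffer=xxWS?????gaQU
Fragment 3: offset=4 data="PsURy" -> buffer=xxWSPsURygaQU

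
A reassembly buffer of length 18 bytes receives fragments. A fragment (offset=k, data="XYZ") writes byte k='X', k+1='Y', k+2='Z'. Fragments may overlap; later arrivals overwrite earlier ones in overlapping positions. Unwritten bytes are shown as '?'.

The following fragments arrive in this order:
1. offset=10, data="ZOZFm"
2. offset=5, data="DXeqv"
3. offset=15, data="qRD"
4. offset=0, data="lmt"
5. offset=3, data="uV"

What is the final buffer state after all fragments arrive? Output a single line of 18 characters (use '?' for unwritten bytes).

Fragment 1: offset=10 data="ZOZFm" -> buffer=??????????ZOZFm???
Fragment 2: offset=5 data="DXeqv" -> buffer=?????DXeqvZOZFm???
Fragment 3: offset=15 data="qRD" -> buffer=?????DXeqvZOZFmqRD
Fragment 4: offset=0 data="lmt" -> buffer=lmt??DXeqvZOZFmqRD
Fragment 5: offset=3 data="uV" -> buffer=lmtuVDXeqvZOZFmqRD

Answer: lmtuVDXeqvZOZFmqRD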